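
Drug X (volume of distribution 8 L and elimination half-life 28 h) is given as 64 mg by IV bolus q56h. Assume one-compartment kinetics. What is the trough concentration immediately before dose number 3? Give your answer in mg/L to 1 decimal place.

2.5 mg/L

f = (1/2)^(τ/t½) = (1/2)^(56/28) ≈ 0.2500.
C₀ = D/Vd = 64/8 ≈ 8.000 mg/L.
Before the 3rd dose, 2 doses have been given. Superposition: Cmin = C₀·(f + f²).
≈ 8.000 × (0.2500 + 0.0625) ≈ 8.000 × 0.3125 ≈ 2.500 mg/L.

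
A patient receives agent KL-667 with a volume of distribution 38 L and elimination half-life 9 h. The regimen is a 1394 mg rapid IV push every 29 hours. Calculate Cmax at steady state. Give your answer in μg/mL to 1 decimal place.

Over one 29-h interval, 29/9 ≈ 3.2222 half-lives elapse, leaving f ≈ 0.1072 of each dose.
At steady state, accumulation factor R = 1/(1 − e^(−kτ)) ≈ 1.1201.
Single-dose peak C₀ = D/Vd = 1394/38 ≈ 36.684 μg/mL.
Cmax,ss = C₀/(1 − f) ≈ 36.684/0.8928 ≈ 41.089 μg/mL.

41.1 μg/mL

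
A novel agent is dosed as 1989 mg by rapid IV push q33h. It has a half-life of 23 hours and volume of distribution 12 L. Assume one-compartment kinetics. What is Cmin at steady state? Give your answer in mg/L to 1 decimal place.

Over one 33-h interval, 33/23 ≈ 1.4348 half-lives elapse, leaving f ≈ 0.3699 of each dose.
Accumulation ratio R = 1/(1 − f) ≈ 1/0.6301 ≈ 1.5870.
Each bolus raises the concentration by D/Vd = 1989/12 ≈ 165.750 mg/L.
Steady-state peak Cmax,ss = C₀·R ≈ 165.750 × 1.5870 ≈ 263.045 mg/L.
One interval later, Cmin,ss = Cmax,ss·e^(−kτ) ≈ 263.045 × 0.3699 ≈ 97.300 mg/L.

97.3 mg/L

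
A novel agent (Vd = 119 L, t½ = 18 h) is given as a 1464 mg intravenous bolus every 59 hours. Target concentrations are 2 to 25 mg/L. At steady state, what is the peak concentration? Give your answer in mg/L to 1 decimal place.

τ/t½ = 59/18 ≈ 3.2778, so fraction remaining f = (1/2)^(59/18) ≈ 0.1031.
At steady state, accumulation factor R = 1/(1 − e^(−kτ)) ≈ 1.1150.
Each bolus raises the concentration by D/Vd = 1464/119 ≈ 12.303 mg/L.
Cmax,ss = C₀/(1 − f) ≈ 12.303/0.8969 ≈ 13.717 mg/L.
Peak 13.7 mg/L vs MTC 25 mg/L: below toxic threshold.

13.7 mg/L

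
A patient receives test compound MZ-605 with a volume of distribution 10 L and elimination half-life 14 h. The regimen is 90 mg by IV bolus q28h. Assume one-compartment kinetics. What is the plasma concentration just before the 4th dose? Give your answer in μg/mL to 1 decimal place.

f = (1/2)^(τ/t½) = (1/2)^(28/14) ≈ 0.2500.
C₀ = D/Vd = 90/10 ≈ 9.000 μg/mL.
Before the 4th dose, 3 doses have been given. Superposition: Cmin = C₀·(f + f² + … + f^3).
≈ 9.000 × (0.2500 + 0.0625 + 0.0156) ≈ 9.000 × 0.3281 ≈ 2.953 μg/mL.

3.0 μg/mL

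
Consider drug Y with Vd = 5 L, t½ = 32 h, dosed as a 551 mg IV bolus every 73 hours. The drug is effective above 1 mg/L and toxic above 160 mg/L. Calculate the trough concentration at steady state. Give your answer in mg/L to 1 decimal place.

28.5 mg/L

τ/t½ = 73/32 ≈ 2.2812, so fraction remaining f = (1/2)^(73/32) ≈ 0.2057.
Accumulation ratio R = 1/(1 − f) ≈ 1/0.7943 ≈ 1.2590.
Single-dose peak C₀ = D/Vd = 551/5 ≈ 110.200 mg/L.
Steady-state peak Cmax,ss = C₀·R ≈ 110.200 × 1.2590 ≈ 138.742 mg/L.
One interval later, Cmin,ss = Cmax,ss·e^(−kτ) ≈ 138.742 × 0.2057 ≈ 28.539 mg/L.
Trough 28.5 mg/L vs MEC 1 mg/L: adequate.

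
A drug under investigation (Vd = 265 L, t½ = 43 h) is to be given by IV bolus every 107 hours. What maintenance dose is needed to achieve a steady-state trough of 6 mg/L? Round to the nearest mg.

7332 mg

τ/t½ = 107/43 ≈ 2.4884, so f = (1/2)^(107/43) ≈ 0.178207.
Cmin,ss = (D/Vd)·f/(1−f), so D = Cmin,ss·Vd·(1−f)/f.
D = 6 × 265 × (1−f)/f ≈ 6 × 265 × 4.61145 ≈ 7332.21 mg.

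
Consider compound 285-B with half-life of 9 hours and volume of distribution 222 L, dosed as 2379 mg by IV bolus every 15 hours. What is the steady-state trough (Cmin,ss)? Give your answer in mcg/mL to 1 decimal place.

4.9 mcg/mL

Over one 15-h interval, 15/9 ≈ 1.6667 half-lives elapse, leaving f ≈ 0.3150 of each dose.
Single-dose peak C₀ = D/Vd = 2379/222 ≈ 10.716 mcg/mL.
Steady-state trough Cmin,ss = C₀·f/(1−f) ≈ 10.716 × 0.3150/0.6850 ≈ 4.928 mcg/mL.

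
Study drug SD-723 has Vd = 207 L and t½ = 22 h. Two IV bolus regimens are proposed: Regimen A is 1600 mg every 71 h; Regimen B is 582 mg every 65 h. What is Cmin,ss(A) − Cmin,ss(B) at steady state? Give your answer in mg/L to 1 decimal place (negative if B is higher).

Regimen A: f = (1/2)^(71/22) ≈ 0.1068; Cmin,ss = (1600/207)·f/(1−f) ≈ 0.924 mg/L.
Regimen B: f = (1/2)^(65/22) ≈ 0.1290; Cmin,ss = (582/207)·f/(1−f) ≈ 0.416 mg/L.
Difference ≈ 0.924 − 0.416 ≈ 0.508 mg/L.

0.5 mg/L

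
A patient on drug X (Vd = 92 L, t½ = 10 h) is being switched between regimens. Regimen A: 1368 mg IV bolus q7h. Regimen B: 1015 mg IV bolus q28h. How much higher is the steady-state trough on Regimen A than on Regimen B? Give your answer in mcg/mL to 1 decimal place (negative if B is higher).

Regimen A: f = (1/2)^(7/10) ≈ 0.6156; Cmin,ss = (1368/92)·f/(1−f) ≈ 23.813 mcg/mL.
Regimen B: f = (1/2)^(28/10) ≈ 0.1436; Cmin,ss = (1015/92)·f/(1−f) ≈ 1.850 mcg/mL.
Difference ≈ 23.813 − 1.850 ≈ 21.963 mcg/mL.

22.0 mcg/mL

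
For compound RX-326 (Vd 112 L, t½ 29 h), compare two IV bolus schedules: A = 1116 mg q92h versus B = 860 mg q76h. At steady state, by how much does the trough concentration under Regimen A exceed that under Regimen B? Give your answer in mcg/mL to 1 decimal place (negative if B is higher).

Regimen A: f = (1/2)^(92/29) ≈ 0.1109; Cmin,ss = (1116/112)·f/(1−f) ≈ 1.243 mcg/mL.
Regimen B: f = (1/2)^(76/29) ≈ 0.1626; Cmin,ss = (860/112)·f/(1−f) ≈ 1.491 mcg/mL.
Difference ≈ 1.243 − 1.491 ≈ -0.248 mcg/mL.

-0.2 mcg/mL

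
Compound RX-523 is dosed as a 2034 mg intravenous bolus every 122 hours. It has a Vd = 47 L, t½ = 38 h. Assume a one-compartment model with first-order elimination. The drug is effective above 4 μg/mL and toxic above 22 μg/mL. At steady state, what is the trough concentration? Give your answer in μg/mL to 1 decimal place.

5.2 μg/mL

k = ln2/t½ = ln2/38 ≈ 0.018241 h⁻¹; fraction remaining f = e^(−kτ) = e^(−0.018241×122) ≈ 0.1080.
Accumulation ratio R = 1/(1 − f) ≈ 1/0.8920 ≈ 1.1211.
Each bolus raises the concentration by D/Vd = 2034/47 ≈ 43.277 μg/mL.
Steady-state peak Cmax,ss = C₀·R ≈ 43.277 × 1.1211 ≈ 48.518 μg/mL.
One interval later, Cmin,ss = Cmax,ss·e^(−kτ) ≈ 48.518 × 0.1080 ≈ 5.240 μg/mL.
Trough 5.2 μg/mL vs MEC 4 μg/mL: adequate.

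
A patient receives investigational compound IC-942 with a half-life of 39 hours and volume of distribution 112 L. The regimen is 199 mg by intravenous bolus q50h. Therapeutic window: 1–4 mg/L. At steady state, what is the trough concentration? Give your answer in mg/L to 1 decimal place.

1.2 mg/L

Over one 50-h interval, 50/39 ≈ 1.2821 half-lives elapse, leaving f ≈ 0.4112 of each dose.
Accumulation ratio R = 1/(1 − f) ≈ 1/0.5888 ≈ 1.6984.
Each bolus raises the concentration by D/Vd = 199/112 ≈ 1.777 mg/L.
Cmax,ss = C₀/(1 − f) ≈ 1.777/0.5888 ≈ 3.018 mg/L.
One interval later, Cmin,ss = Cmax,ss·e^(−kτ) ≈ 3.018 × 0.4112 ≈ 1.241 mg/L.
Trough 1.2 mg/L vs MEC 1 mg/L: adequate.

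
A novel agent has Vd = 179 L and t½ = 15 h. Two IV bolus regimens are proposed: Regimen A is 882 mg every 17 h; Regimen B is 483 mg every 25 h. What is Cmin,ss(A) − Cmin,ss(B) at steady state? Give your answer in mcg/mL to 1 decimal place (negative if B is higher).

2.9 mcg/mL

Regimen A: f = (1/2)^(17/15) ≈ 0.4559; Cmin,ss = (882/179)·f/(1−f) ≈ 4.129 mcg/mL.
Regimen B: f = (1/2)^(25/15) ≈ 0.3150; Cmin,ss = (483/179)·f/(1−f) ≈ 1.241 mcg/mL.
Difference ≈ 4.129 − 1.241 ≈ 2.888 mcg/mL.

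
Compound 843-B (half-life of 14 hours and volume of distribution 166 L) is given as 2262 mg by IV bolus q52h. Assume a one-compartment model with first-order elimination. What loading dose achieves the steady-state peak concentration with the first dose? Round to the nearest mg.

f = (1/2)^(52/14) ≈ 0.076188; accumulation ratio R = 1/(1−f) ≈ 1.08247.
Loading dose to hit Cmax,ss on first dose: D_load = D_maint·R ≈ 2262 × 1.08247 ≈ 2448.55 mg.

2449 mg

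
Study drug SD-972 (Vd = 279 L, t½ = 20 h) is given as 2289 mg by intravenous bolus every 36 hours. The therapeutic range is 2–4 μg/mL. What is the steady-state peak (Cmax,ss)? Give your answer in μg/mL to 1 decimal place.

τ/t½ = 36/20 ≈ 1.8, so fraction remaining f = (1/2)^(36/20) ≈ 0.2872.
Accumulation ratio R = 1/(1 − f) ≈ 1/0.7128 ≈ 1.4029.
Each bolus raises the concentration by D/Vd = 2289/279 ≈ 8.204 μg/mL.
Cmax,ss = C₀/(1 − f) ≈ 8.204/0.7128 ≈ 11.510 μg/mL.
Peak 11.5 μg/mL vs MTC 4 μg/mL: exceeds toxic threshold.

11.5 μg/mL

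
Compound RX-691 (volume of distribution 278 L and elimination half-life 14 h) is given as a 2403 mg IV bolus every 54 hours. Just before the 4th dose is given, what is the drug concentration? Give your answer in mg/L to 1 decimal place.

f = (1/2)^(τ/t½) = (1/2)^(54/14) ≈ 0.0690.
C₀ = D/Vd = 2403/278 ≈ 8.644 mg/L.
Before the 4th dose, 3 doses have been given. Superposition: Cmin = C₀·(f + f² + … + f^3).
≈ 8.644 × (0.0690 + 0.0048 + 0.0003) ≈ 8.644 × 0.0741 ≈ 0.641 mg/L.

0.6 mg/L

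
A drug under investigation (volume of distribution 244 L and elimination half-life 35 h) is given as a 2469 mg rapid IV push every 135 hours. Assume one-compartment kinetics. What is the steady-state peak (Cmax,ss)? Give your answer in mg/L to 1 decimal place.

Over one 135-h interval, 135/35 ≈ 3.8571 half-lives elapse, leaving f ≈ 0.0690 of each dose.
Accumulation ratio R = 1/(1 − f) ≈ 1/0.9310 ≈ 1.0741.
Single-dose peak C₀ = D/Vd = 2469/244 ≈ 10.119 mg/L.
Steady-state peak Cmax,ss = C₀·R ≈ 10.119 × 1.0741 ≈ 10.869 mg/L.

10.9 mg/L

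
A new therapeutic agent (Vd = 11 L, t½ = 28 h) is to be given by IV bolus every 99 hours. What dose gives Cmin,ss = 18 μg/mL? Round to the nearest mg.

2098 mg

τ/t½ = 99/28 ≈ 3.5357, so f = (1/2)^(99/28) ≈ 0.086227.
Cmin,ss = (D/Vd)·f/(1−f), so D = Cmin,ss·Vd·(1−f)/f.
D = 18 × 11 × (1−f)/f ≈ 18 × 11 × 10.59730 ≈ 2098.27 mg.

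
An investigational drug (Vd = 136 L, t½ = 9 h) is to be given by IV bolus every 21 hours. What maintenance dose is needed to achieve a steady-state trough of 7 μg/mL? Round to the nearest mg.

τ/t½ = 21/9 ≈ 2.3333, so f = (1/2)^(21/9) ≈ 0.198425.
Cmin,ss = (D/Vd)·f/(1−f), so D = Cmin,ss·Vd·(1−f)/f.
D = 7 × 136 × (1−f)/f ≈ 7 × 136 × 4.03969 ≈ 3845.78 mg.

3846 mg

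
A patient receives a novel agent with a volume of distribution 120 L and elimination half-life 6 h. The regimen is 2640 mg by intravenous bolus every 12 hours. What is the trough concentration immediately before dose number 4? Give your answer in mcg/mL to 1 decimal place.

f = (1/2)^(τ/t½) = (1/2)^(12/6) ≈ 0.2500.
C₀ = D/Vd = 2640/120 ≈ 22.000 mcg/mL.
Before the 4th dose, 3 doses have been given. Superposition: Cmin = C₀·(f + f² + … + f^3).
≈ 22.000 × (0.2500 + 0.0625 + 0.0156) ≈ 22.000 × 0.3281 ≈ 7.218 mcg/mL.

7.2 mcg/mL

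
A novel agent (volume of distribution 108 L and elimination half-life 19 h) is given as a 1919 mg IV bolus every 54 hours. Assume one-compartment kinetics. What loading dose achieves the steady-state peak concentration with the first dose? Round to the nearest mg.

2230 mg

f = (1/2)^(54/19) ≈ 0.139457; accumulation ratio R = 1/(1−f) ≈ 1.16206.
Loading dose to hit Cmax,ss on first dose: D_load = D_maint·R ≈ 1919 × 1.16206 ≈ 2229.99 mg.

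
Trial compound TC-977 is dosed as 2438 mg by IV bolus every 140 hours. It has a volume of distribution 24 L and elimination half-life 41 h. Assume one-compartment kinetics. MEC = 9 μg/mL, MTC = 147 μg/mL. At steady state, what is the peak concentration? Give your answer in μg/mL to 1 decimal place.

τ/t½ = 140/41 ≈ 3.4146, so fraction remaining f = (1/2)^(140/41) ≈ 0.0938.
At steady state, accumulation factor R = 1/(1 − e^(−kτ)) ≈ 1.1035.
Single-dose peak C₀ = D/Vd = 2438/24 ≈ 101.583 μg/mL.
Cmax,ss = C₀/(1 − f) ≈ 101.583/0.9062 ≈ 112.098 μg/mL.
Peak 112.1 μg/mL vs MTC 147 μg/mL: below toxic threshold.

112.1 μg/mL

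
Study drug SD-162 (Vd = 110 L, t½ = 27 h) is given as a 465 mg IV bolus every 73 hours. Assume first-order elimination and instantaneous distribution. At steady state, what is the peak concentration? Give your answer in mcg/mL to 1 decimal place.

5.0 mcg/mL

k = ln2/t½ = ln2/27 ≈ 0.025672 h⁻¹; fraction remaining f = e^(−kτ) = e^(−0.025672×73) ≈ 0.1535.
Accumulation ratio R = 1/(1 − f) ≈ 1/0.8465 ≈ 1.1813.
Each bolus raises the concentration by D/Vd = 465/110 ≈ 4.227 mcg/mL.
Steady-state peak Cmax,ss = C₀·R ≈ 4.227 × 1.1813 ≈ 4.993 mcg/mL.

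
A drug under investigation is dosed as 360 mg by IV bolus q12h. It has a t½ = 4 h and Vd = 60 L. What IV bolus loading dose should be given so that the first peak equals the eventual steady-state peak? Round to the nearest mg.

411 mg

f = (1/2)^(12/4) ≈ 0.125000; accumulation ratio R = 1/(1−f) ≈ 1.14286.
Loading dose to hit Cmax,ss on first dose: D_load = D_maint·R ≈ 360 × 1.14286 ≈ 411.43 mg.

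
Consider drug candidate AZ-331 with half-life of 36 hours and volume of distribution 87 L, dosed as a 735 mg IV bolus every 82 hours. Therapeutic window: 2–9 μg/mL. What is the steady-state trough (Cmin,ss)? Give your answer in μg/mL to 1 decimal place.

2.2 μg/mL

k = ln2/t½ = ln2/36 ≈ 0.019254 h⁻¹; fraction remaining f = e^(−kτ) = e^(−0.019254×82) ≈ 0.2062.
At steady state, accumulation factor R = 1/(1 − e^(−kτ)) ≈ 1.2598.
Single-dose peak C₀ = D/Vd = 735/87 ≈ 8.448 μg/mL.
Cmax,ss = C₀/(1 − f) ≈ 8.448/0.7938 ≈ 10.642 μg/mL.
One interval later, Cmin,ss = Cmax,ss·e^(−kτ) ≈ 10.642 × 0.2062 ≈ 2.194 μg/mL.
Trough 2.2 μg/mL vs MEC 2 μg/mL: adequate.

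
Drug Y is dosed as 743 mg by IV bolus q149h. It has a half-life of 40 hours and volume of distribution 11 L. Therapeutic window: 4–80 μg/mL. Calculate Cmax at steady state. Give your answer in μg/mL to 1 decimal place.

73.1 μg/mL

τ/t½ = 149/40 ≈ 3.725, so fraction remaining f = (1/2)^(149/40) ≈ 0.0756.
Accumulation ratio R = 1/(1 − f) ≈ 1/0.9244 ≈ 1.0818.
Each bolus raises the concentration by D/Vd = 743/11 ≈ 67.545 μg/mL.
Steady-state peak Cmax,ss = C₀·R ≈ 67.545 × 1.0818 ≈ 73.070 μg/mL.
Peak 73.1 μg/mL vs MTC 80 μg/mL: below toxic threshold.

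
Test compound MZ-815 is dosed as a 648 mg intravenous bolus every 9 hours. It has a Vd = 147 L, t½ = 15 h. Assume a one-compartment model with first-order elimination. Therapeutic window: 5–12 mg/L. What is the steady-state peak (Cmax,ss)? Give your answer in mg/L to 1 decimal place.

13.0 mg/L

Over one 9-h interval, 9/15 ≈ 0.6 half-lives elapse, leaving f ≈ 0.6598 of each dose.
Accumulation ratio R = 1/(1 − f) ≈ 1/0.3402 ≈ 2.9394.
Each bolus raises the concentration by D/Vd = 648/147 ≈ 4.408 mg/L.
Steady-state peak Cmax,ss = C₀·R ≈ 4.408 × 2.9394 ≈ 12.957 mg/L.
Peak 13.0 mg/L vs MTC 12 mg/L: exceeds toxic threshold.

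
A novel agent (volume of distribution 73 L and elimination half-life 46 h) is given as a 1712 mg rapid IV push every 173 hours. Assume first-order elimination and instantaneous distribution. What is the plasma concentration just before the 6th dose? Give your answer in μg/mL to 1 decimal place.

1.9 μg/mL

f = (1/2)^(τ/t½) = (1/2)^(173/46) ≈ 0.0738.
C₀ = D/Vd = 1712/73 ≈ 23.452 μg/mL.
Before the 6th dose, 5 doses have been given. Superposition: Cmin = C₀·(f + f² + … + f^5).
≈ 23.452 × (0.0738 + 0.0054 + 0.0004 + 0.0000 + 0.0000) ≈ 23.452 × 0.0796 ≈ 1.867 μg/mL.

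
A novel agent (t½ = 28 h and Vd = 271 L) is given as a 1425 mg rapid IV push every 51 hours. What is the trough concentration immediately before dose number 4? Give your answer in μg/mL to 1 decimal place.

f = (1/2)^(τ/t½) = (1/2)^(51/28) ≈ 0.2829.
C₀ = D/Vd = 1425/271 ≈ 5.258 μg/mL.
Before the 4th dose, 3 doses have been given. Superposition: Cmin = C₀·(f + f² + … + f^3).
≈ 5.258 × (0.2829 + 0.0800 + 0.0226) ≈ 5.258 × 0.3855 ≈ 2.027 μg/mL.

2.0 μg/mL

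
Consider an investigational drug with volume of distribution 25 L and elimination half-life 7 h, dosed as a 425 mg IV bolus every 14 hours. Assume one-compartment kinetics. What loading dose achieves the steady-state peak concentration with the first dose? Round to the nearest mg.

f = (1/2)^(14/7) ≈ 0.250000; accumulation ratio R = 1/(1−f) ≈ 1.33333.
Loading dose to hit Cmax,ss on first dose: D_load = D_maint·R ≈ 425 × 1.33333 ≈ 566.67 mg.

567 mg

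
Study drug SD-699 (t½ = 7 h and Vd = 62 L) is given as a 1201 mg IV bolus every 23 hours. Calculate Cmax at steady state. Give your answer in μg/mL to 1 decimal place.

k = ln2/t½ = ln2/7 ≈ 0.099021 h⁻¹; fraction remaining f = e^(−kτ) = e^(−0.099021×23) ≈ 0.1025.
At steady state, accumulation factor R = 1/(1 − e^(−kτ)) ≈ 1.1142.
Each bolus raises the concentration by D/Vd = 1201/62 ≈ 19.371 μg/mL.
Steady-state peak Cmax,ss = C₀·R ≈ 19.371 × 1.1142 ≈ 21.583 μg/mL.

21.6 μg/mL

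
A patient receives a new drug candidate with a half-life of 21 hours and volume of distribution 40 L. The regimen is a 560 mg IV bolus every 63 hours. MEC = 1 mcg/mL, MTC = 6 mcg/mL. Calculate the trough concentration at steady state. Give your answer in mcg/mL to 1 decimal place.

The dosing interval is 3 half-lives, so f = 2^(−3) = 0.125.
At steady state, R = 1/(1 − 0.125) = 8/7.
Single-dose peak C₀ = D/Vd = 560/40 = 14 mcg/mL.
Steady-state peak Cmax,ss = C₀·R = 14 × 8/7 ≈ 16.000 mcg/mL.
Steady-state trough Cmin,ss = Cmax,ss·f ≈ 16.000 × 0.125 ≈ 2.000 mcg/mL.
Trough 2.0 mcg/mL vs MEC 1 mcg/mL: adequate.

2.0 mcg/mL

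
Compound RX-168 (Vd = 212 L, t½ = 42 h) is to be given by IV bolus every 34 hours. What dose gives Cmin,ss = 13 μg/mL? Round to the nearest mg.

2074 mg

τ/t½ = 34/42 ≈ 0.80952, so f = (1/2)^(34/42) ≈ 0.570570.
Cmin,ss = (D/Vd)·f/(1−f), so D = Cmin,ss·Vd·(1−f)/f.
D = 13 × 212 × (1−f)/f ≈ 13 × 212 × 0.75263 ≈ 2074.25 mg.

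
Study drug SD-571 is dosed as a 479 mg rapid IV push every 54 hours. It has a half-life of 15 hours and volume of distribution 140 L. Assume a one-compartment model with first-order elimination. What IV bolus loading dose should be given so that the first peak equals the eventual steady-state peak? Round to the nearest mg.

522 mg

f = (1/2)^(54/15) ≈ 0.082469; accumulation ratio R = 1/(1−f) ≈ 1.08988.
Loading dose to hit Cmax,ss on first dose: D_load = D_maint·R ≈ 479 × 1.08988 ≈ 522.05 mg.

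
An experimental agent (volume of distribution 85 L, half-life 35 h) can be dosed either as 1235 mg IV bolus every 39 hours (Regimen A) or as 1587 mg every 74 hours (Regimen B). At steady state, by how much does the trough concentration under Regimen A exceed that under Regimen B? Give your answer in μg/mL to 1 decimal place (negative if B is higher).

6.9 μg/mL

Regimen A: f = (1/2)^(39/35) ≈ 0.4619; Cmin,ss = (1235/85)·f/(1−f) ≈ 12.472 μg/mL.
Regimen B: f = (1/2)^(74/35) ≈ 0.2310; Cmin,ss = (1587/85)·f/(1−f) ≈ 5.608 μg/mL.
Difference ≈ 12.472 − 5.608 ≈ 6.864 μg/mL.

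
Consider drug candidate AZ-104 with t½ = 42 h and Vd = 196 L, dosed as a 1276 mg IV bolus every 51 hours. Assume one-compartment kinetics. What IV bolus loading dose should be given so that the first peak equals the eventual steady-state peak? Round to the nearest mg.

2242 mg

f = (1/2)^(51/42) ≈ 0.430986; accumulation ratio R = 1/(1−f) ≈ 1.75743.
Loading dose to hit Cmax,ss on first dose: D_load = D_maint·R ≈ 1276 × 1.75743 ≈ 2242.48 mg.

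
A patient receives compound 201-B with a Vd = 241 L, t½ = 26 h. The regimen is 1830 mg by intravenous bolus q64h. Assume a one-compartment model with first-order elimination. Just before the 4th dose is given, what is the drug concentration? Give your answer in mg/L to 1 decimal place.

f = (1/2)^(τ/t½) = (1/2)^(64/26) ≈ 0.1816.
C₀ = D/Vd = 1830/241 ≈ 7.593 mg/L.
Before the 4th dose, 3 doses have been given. Superposition: Cmin = C₀·(f + f² + … + f^3).
≈ 7.593 × (0.1816 + 0.0330 + 0.0060) ≈ 7.593 × 0.2206 ≈ 1.675 mg/L.

1.7 mg/L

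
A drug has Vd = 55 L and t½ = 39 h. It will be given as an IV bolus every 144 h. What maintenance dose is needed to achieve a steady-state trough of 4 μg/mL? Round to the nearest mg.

τ/t½ = 144/39 ≈ 3.6923, so f = (1/2)^(144/39) ≈ 0.077358.
Cmin,ss = (D/Vd)·f/(1−f), so D = Cmin,ss·Vd·(1−f)/f.
D = 4 × 55 × (1−f)/f ≈ 4 × 55 × 11.92691 ≈ 2623.92 mg.

2624 mg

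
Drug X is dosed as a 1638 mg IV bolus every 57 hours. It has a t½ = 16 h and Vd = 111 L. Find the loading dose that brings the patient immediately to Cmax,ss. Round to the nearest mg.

f = (1/2)^(57/16) ≈ 0.084641; accumulation ratio R = 1/(1−f) ≈ 1.09247.
Loading dose to hit Cmax,ss on first dose: D_load = D_maint·R ≈ 1638 × 1.09247 ≈ 1789.47 mg.

1789 mg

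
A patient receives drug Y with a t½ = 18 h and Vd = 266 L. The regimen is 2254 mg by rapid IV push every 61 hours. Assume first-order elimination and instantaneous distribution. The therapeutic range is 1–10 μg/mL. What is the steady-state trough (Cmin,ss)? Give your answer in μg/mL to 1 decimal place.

Over one 61-h interval, 61/18 ≈ 3.3889 half-lives elapse, leaving f ≈ 0.0955 of each dose.
Accumulation ratio R = 1/(1 − f) ≈ 1/0.9045 ≈ 1.1056.
Single-dose peak C₀ = D/Vd = 2254/266 ≈ 8.474 μg/mL.
Steady-state peak Cmax,ss = C₀·R ≈ 8.474 × 1.1056 ≈ 9.369 μg/mL.
Steady-state trough Cmin,ss = Cmax,ss·f ≈ 9.369 × 0.0955 ≈ 0.895 μg/mL.
Trough 0.9 μg/mL vs MEC 1 μg/mL: subtherapeutic.

0.9 μg/mL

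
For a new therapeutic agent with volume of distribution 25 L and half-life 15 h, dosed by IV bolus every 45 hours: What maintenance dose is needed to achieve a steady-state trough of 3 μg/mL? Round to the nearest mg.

τ/t½ = 45/15 ≈ 3, so f = (1/2)^(45/15) ≈ 0.125000.
Cmin,ss = (D/Vd)·f/(1−f), so D = Cmin,ss·Vd·(1−f)/f.
D = 3 × 25 × (1−f)/f ≈ 3 × 25 × 7.00000 ≈ 525.00 mg.

525 mg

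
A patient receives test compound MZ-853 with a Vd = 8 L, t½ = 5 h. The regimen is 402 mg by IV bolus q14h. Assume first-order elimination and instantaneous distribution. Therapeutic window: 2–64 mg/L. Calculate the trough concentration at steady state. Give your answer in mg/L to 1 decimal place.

8.4 mg/L

τ/t½ = 14/5 ≈ 2.8, so fraction remaining f = (1/2)^(14/5) ≈ 0.1436.
Single-dose peak C₀ = D/Vd = 402/8 ≈ 50.250 mg/L.
Steady-state trough Cmin,ss = C₀·f/(1−f) ≈ 50.250 × 0.1436/0.8564 ≈ 8.426 mg/L.
Trough 8.4 mg/L vs MEC 2 mg/L: adequate.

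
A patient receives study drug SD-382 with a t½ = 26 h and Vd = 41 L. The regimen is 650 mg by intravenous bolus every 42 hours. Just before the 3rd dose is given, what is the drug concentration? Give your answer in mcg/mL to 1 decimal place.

f = (1/2)^(τ/t½) = (1/2)^(42/26) ≈ 0.3264.
C₀ = D/Vd = 650/41 ≈ 15.854 mcg/mL.
Before the 3rd dose, 2 doses have been given. Superposition: Cmin = C₀·(f + f²).
≈ 15.854 × (0.3264 + 0.1065) ≈ 15.854 × 0.4329 ≈ 6.863 mcg/mL.

6.9 mcg/mL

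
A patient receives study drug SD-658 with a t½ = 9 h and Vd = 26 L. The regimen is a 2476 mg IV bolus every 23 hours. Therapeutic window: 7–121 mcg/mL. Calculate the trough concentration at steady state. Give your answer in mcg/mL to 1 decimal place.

Over one 23-h interval, 23/9 ≈ 2.5556 half-lives elapse, leaving f ≈ 0.1701 of each dose.
Single-dose peak C₀ = D/Vd = 2476/26 ≈ 95.231 mcg/mL.
Steady-state trough Cmin,ss = C₀·f/(1−f) ≈ 95.231 × 0.1701/0.8299 ≈ 19.519 mcg/mL.
Trough 19.5 mcg/mL vs MEC 7 mcg/mL: adequate.

19.5 mcg/mL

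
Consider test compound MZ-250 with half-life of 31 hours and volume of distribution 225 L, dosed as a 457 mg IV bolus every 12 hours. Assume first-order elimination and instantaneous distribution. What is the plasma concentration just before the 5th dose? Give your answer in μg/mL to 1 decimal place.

4.3 μg/mL

f = (1/2)^(τ/t½) = (1/2)^(12/31) ≈ 0.7647.
C₀ = D/Vd = 457/225 ≈ 2.031 μg/mL.
Before the 5th dose, 4 doses have been given. Superposition: Cmin = C₀·(f + f² + … + f^4).
≈ 2.031 × (0.7647 + 0.5848 + 0.4472 + 0.3420) ≈ 2.031 × 2.1387 ≈ 4.344 μg/mL.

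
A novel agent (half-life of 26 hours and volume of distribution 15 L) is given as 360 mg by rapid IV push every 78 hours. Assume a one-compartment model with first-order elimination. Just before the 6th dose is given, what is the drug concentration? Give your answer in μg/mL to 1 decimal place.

f = (1/2)^(τ/t½) = (1/2)^(78/26) ≈ 0.1250.
C₀ = D/Vd = 360/15 ≈ 24.000 μg/mL.
Before the 6th dose, 5 doses have been given. Superposition: Cmin = C₀·(f + f² + … + f^5).
≈ 24.000 × (0.1250 + 0.0156 + 0.0020 + 0.0002 + 0.0000) ≈ 24.000 × 0.1428 ≈ 3.427 μg/mL.

3.4 μg/mL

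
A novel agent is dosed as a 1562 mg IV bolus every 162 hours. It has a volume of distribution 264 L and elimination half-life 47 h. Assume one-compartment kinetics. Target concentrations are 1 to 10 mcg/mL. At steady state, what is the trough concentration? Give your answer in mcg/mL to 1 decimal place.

k = ln2/t½ = ln2/47 ≈ 0.014748 h⁻¹; fraction remaining f = e^(−kτ) = e^(−0.014748×162) ≈ 0.0917.
Accumulation ratio R = 1/(1 − f) ≈ 1/0.9083 ≈ 1.1010.
Each bolus raises the concentration by D/Vd = 1562/264 ≈ 5.917 mcg/mL.
Steady-state peak Cmax,ss = C₀·R ≈ 5.917 × 1.1010 ≈ 6.515 mcg/mL.
One interval later, Cmin,ss = Cmax,ss·e^(−kτ) ≈ 6.515 × 0.0917 ≈ 0.597 mcg/mL.
Trough 0.6 mcg/mL vs MEC 1 mcg/mL: subtherapeutic.

0.6 mcg/mL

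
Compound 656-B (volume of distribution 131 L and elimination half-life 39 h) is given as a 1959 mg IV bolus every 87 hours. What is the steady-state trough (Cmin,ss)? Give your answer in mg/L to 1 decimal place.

Over one 87-h interval, 87/39 ≈ 2.2308 half-lives elapse, leaving f ≈ 0.2130 of each dose.
Accumulation ratio R = 1/(1 − f) ≈ 1/0.7870 ≈ 1.2706.
Single-dose peak C₀ = D/Vd = 1959/131 ≈ 14.954 mg/L.
Cmax,ss = C₀/(1 − f) ≈ 14.954/0.7870 ≈ 19.001 mg/L.
Steady-state trough Cmin,ss = Cmax,ss·f ≈ 19.001 × 0.2130 ≈ 4.047 mg/L.

4.0 mg/L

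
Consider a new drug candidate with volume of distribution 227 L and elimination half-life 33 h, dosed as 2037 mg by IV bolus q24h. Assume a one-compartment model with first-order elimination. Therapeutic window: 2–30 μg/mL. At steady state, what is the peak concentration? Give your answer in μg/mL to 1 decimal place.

22.7 μg/mL

Over one 24-h interval, 24/33 ≈ 0.72727 half-lives elapse, leaving f ≈ 0.6040 of each dose.
Accumulation ratio R = 1/(1 − f) ≈ 1/0.3960 ≈ 2.5253.
Single-dose peak C₀ = D/Vd = 2037/227 ≈ 8.974 μg/mL.
Steady-state peak Cmax,ss = C₀·R ≈ 8.974 × 2.5253 ≈ 22.662 μg/mL.
Peak 22.7 μg/mL vs MTC 30 μg/mL: below toxic threshold.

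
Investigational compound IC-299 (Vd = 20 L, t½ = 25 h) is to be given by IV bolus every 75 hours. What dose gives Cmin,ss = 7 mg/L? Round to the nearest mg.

τ/t½ = 75/25 ≈ 3, so f = (1/2)^(75/25) ≈ 0.125000.
Cmin,ss = (D/Vd)·f/(1−f), so D = Cmin,ss·Vd·(1−f)/f.
D = 7 × 20 × (1−f)/f ≈ 7 × 20 × 7.00000 ≈ 980.00 mg.

980 mg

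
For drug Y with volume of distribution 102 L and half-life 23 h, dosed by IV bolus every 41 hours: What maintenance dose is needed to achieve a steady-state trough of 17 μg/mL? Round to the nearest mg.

τ/t½ = 41/23 ≈ 1.7826, so f = (1/2)^(41/23) ≈ 0.290657.
Cmin,ss = (D/Vd)·f/(1−f), so D = Cmin,ss·Vd·(1−f)/f.
D = 17 × 102 × (1−f)/f ≈ 17 × 102 × 2.44048 ≈ 4231.79 mg.

4232 mg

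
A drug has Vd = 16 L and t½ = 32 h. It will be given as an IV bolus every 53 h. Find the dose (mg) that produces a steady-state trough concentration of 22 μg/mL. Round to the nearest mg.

τ/t½ = 53/32 ≈ 1.6562, so f = (1/2)^(53/32) ≈ 0.317263.
Cmin,ss = (D/Vd)·f/(1−f), so D = Cmin,ss·Vd·(1−f)/f.
D = 22 × 16 × (1−f)/f ≈ 22 × 16 × 2.15196 ≈ 757.49 mg.

757 mg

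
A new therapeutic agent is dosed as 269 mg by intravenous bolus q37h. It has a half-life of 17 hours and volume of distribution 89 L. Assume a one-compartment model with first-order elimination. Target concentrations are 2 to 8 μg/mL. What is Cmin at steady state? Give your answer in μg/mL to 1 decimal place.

0.9 μg/mL

Over one 37-h interval, 37/17 ≈ 2.1765 half-lives elapse, leaving f ≈ 0.2212 of each dose.
Accumulation ratio R = 1/(1 − f) ≈ 1/0.7788 ≈ 1.2840.
Each bolus raises the concentration by D/Vd = 269/89 ≈ 3.022 μg/mL.
Steady-state peak Cmax,ss = C₀·R ≈ 3.022 × 1.2840 ≈ 3.880 μg/mL.
One interval later, Cmin,ss = Cmax,ss·e^(−kτ) ≈ 3.880 × 0.2212 ≈ 0.858 μg/mL.
Trough 0.9 μg/mL vs MEC 2 μg/mL: subtherapeutic.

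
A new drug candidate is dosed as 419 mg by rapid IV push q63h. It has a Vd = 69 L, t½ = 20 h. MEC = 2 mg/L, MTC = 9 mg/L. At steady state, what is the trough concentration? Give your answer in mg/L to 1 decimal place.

0.8 mg/L

τ/t½ = 63/20 ≈ 3.15, so fraction remaining f = (1/2)^(63/20) ≈ 0.1127.
At steady state, accumulation factor R = 1/(1 − e^(−kτ)) ≈ 1.1270.
Each bolus raises the concentration by D/Vd = 419/69 ≈ 6.072 mg/L.
Steady-state peak Cmax,ss = C₀·R ≈ 6.072 × 1.1270 ≈ 6.843 mg/L.
Steady-state trough Cmin,ss = Cmax,ss·f ≈ 6.843 × 0.1127 ≈ 0.771 mg/L.
Trough 0.8 mg/L vs MEC 2 mg/L: subtherapeutic.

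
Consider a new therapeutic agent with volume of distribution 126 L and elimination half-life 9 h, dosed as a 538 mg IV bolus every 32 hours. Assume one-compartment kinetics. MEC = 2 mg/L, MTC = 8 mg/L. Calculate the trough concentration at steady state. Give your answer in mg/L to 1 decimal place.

0.4 mg/L

τ/t½ = 32/9 ≈ 3.5556, so fraction remaining f = (1/2)^(32/9) ≈ 0.0850.
Single-dose peak C₀ = D/Vd = 538/126 ≈ 4.270 mg/L.
Steady-state trough Cmin,ss = C₀·f/(1−f) ≈ 4.270 × 0.0850/0.9150 ≈ 0.397 mg/L.
Trough 0.4 mg/L vs MEC 2 mg/L: subtherapeutic.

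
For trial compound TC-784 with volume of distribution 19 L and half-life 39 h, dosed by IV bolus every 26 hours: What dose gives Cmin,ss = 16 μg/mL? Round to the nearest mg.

179 mg

τ/t½ = 26/39 ≈ 0.66667, so f = (1/2)^(26/39) ≈ 0.629961.
Cmin,ss = (D/Vd)·f/(1−f), so D = Cmin,ss·Vd·(1−f)/f.
D = 16 × 19 × (1−f)/f ≈ 16 × 19 × 0.58740 ≈ 178.57 mg.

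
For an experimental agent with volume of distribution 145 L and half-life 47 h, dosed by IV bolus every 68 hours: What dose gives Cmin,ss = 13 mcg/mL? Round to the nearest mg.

τ/t½ = 68/47 ≈ 1.4468, so f = (1/2)^(68/47) ≈ 0.366832.
Cmin,ss = (D/Vd)·f/(1−f), so D = Cmin,ss·Vd·(1−f)/f.
D = 13 × 145 × (1−f)/f ≈ 13 × 145 × 1.72604 ≈ 3253.59 mg.

3254 mg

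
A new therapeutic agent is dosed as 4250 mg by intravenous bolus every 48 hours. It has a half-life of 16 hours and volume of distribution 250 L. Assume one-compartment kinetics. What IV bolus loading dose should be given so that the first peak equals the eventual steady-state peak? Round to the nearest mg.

f = (1/2)^(48/16) ≈ 0.125000; accumulation ratio R = 1/(1−f) ≈ 1.14286.
Loading dose to hit Cmax,ss on first dose: D_load = D_maint·R ≈ 4250 × 1.14286 ≈ 4857.15 mg.

4857 mg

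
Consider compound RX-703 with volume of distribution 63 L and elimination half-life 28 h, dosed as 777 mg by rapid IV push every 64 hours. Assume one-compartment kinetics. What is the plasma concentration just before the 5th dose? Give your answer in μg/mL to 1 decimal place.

f = (1/2)^(τ/t½) = (1/2)^(64/28) ≈ 0.2051.
C₀ = D/Vd = 777/63 ≈ 12.333 μg/mL.
Before the 5th dose, 4 doses have been given. Superposition: Cmin = C₀·(f + f² + … + f^4).
≈ 12.333 × (0.2051 + 0.0421 + 0.0086 + 0.0018) ≈ 12.333 × 0.2576 ≈ 3.177 μg/mL.

3.2 μg/mL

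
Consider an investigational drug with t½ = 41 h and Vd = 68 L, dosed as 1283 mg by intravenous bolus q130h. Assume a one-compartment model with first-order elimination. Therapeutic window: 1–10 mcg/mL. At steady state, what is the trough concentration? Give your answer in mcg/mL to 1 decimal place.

2.4 mcg/mL

Over one 130-h interval, 130/41 ≈ 3.1707 half-lives elapse, leaving f ≈ 0.1110 of each dose.
At steady state, accumulation factor R = 1/(1 − e^(−kτ)) ≈ 1.1249.
Each bolus raises the concentration by D/Vd = 1283/68 ≈ 18.868 mcg/mL.
Cmax,ss = C₀/(1 − f) ≈ 18.868/0.8890 ≈ 21.224 mcg/mL.
One interval later, Cmin,ss = Cmax,ss·e^(−kτ) ≈ 21.224 × 0.1110 ≈ 2.356 mcg/mL.
Trough 2.4 mcg/mL vs MEC 1 mcg/mL: adequate.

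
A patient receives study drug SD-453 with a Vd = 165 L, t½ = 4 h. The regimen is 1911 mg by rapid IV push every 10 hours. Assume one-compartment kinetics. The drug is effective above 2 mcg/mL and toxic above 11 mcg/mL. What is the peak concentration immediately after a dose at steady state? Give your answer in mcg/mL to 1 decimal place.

14.1 mcg/mL

k = ln2/t½ = ln2/4 ≈ 0.173287 h⁻¹; fraction remaining f = e^(−kτ) = e^(−0.173287×10) ≈ 0.1768.
At steady state, accumulation factor R = 1/(1 − e^(−kτ)) ≈ 1.2148.
Each bolus raises the concentration by D/Vd = 1911/165 ≈ 11.582 mcg/mL.
Steady-state peak Cmax,ss = C₀·R ≈ 11.582 × 1.2148 ≈ 14.070 mcg/mL.
Peak 14.1 mcg/mL vs MTC 11 mcg/mL: exceeds toxic threshold.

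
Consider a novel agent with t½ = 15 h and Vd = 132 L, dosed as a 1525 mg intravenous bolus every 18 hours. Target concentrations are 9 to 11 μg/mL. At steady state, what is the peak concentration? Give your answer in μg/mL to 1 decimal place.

τ/t½ = 18/15 ≈ 1.2, so fraction remaining f = (1/2)^(18/15) ≈ 0.4353.
At steady state, accumulation factor R = 1/(1 − e^(−kτ)) ≈ 1.7709.
Each bolus raises the concentration by D/Vd = 1525/132 ≈ 11.553 μg/mL.
Cmax,ss = C₀/(1 − f) ≈ 11.553/0.5647 ≈ 20.459 μg/mL.
Peak 20.5 μg/mL vs MTC 11 μg/mL: exceeds toxic threshold.

20.5 μg/mL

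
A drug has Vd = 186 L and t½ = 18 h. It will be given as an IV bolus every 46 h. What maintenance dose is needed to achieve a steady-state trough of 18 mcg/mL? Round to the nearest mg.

16335 mg

τ/t½ = 46/18 ≈ 2.5556, so f = (1/2)^(46/18) ≈ 0.170099.
Cmin,ss = (D/Vd)·f/(1−f), so D = Cmin,ss·Vd·(1−f)/f.
D = 18 × 186 × (1−f)/f ≈ 18 × 186 × 4.87893 ≈ 16334.66 mg.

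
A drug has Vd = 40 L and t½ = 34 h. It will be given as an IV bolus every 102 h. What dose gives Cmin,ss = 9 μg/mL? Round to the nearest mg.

2520 mg

τ/t½ = 102/34 ≈ 3, so f = (1/2)^(102/34) ≈ 0.125000.
Cmin,ss = (D/Vd)·f/(1−f), so D = Cmin,ss·Vd·(1−f)/f.
D = 9 × 40 × (1−f)/f ≈ 9 × 40 × 7.00000 ≈ 2520.00 mg.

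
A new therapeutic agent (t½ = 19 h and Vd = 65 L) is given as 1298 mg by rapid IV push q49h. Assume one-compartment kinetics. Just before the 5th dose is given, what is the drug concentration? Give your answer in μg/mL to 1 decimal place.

4.0 μg/mL

f = (1/2)^(τ/t½) = (1/2)^(49/19) ≈ 0.1674.
C₀ = D/Vd = 1298/65 ≈ 19.969 μg/mL.
Before the 5th dose, 4 doses have been given. Superposition: Cmin = C₀·(f + f² + … + f^4).
≈ 19.969 × (0.1674 + 0.0280 + 0.0047 + 0.0008) ≈ 19.969 × 0.2009 ≈ 4.012 μg/mL.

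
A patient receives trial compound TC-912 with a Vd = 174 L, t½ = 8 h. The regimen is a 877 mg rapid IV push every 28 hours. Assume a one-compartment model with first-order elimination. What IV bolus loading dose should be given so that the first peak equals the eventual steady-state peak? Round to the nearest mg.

962 mg

f = (1/2)^(28/8) ≈ 0.088388; accumulation ratio R = 1/(1−f) ≈ 1.09696.
Loading dose to hit Cmax,ss on first dose: D_load = D_maint·R ≈ 877 × 1.09696 ≈ 962.03 mg.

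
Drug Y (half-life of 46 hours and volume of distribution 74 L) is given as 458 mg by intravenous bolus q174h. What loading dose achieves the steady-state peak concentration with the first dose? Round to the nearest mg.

f = (1/2)^(174/46) ≈ 0.072664; accumulation ratio R = 1/(1−f) ≈ 1.07836.
Loading dose to hit Cmax,ss on first dose: D_load = D_maint·R ≈ 458 × 1.07836 ≈ 493.89 mg.

494 mg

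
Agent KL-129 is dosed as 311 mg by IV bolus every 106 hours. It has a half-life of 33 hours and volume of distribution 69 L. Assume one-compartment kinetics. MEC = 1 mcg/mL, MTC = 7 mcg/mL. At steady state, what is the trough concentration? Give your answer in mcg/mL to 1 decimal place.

0.5 mcg/mL

k = ln2/t½ = ln2/33 ≈ 0.021004 h⁻¹; fraction remaining f = e^(−kτ) = e^(−0.021004×106) ≈ 0.1079.
Each bolus raises the concentration by D/Vd = 311/69 ≈ 4.507 mcg/mL.
Steady-state trough Cmin,ss = C₀·f/(1−f) ≈ 4.507 × 0.1079/0.8921 ≈ 0.545 mcg/mL.
Trough 0.5 mcg/mL vs MEC 1 mcg/mL: subtherapeutic.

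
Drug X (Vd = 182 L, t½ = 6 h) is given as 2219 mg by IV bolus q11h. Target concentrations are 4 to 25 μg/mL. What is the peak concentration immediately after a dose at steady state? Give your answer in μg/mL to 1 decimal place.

16.9 μg/mL

τ/t½ = 11/6 ≈ 1.8333, so fraction remaining f = (1/2)^(11/6) ≈ 0.2806.
At steady state, accumulation factor R = 1/(1 − e^(−kτ)) ≈ 1.3900.
Each bolus raises the concentration by D/Vd = 2219/182 ≈ 12.192 μg/mL.
Steady-state peak Cmax,ss = C₀·R ≈ 12.192 × 1.3900 ≈ 16.947 μg/mL.
Peak 16.9 μg/mL vs MTC 25 μg/mL: below toxic threshold.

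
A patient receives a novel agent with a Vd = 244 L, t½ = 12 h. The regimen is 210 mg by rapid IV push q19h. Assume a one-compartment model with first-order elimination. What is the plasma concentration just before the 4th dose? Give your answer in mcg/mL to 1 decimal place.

f = (1/2)^(τ/t½) = (1/2)^(19/12) ≈ 0.3337.
C₀ = D/Vd = 210/244 ≈ 0.861 mcg/mL.
Before the 4th dose, 3 doses have been given. Superposition: Cmin = C₀·(f + f² + … + f^3).
≈ 0.861 × (0.3337 + 0.1114 + 0.0372) ≈ 0.861 × 0.4823 ≈ 0.415 mcg/mL.

0.4 mcg/mL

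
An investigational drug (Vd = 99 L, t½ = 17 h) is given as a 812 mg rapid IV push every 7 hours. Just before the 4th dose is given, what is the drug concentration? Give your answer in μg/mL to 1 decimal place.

14.3 μg/mL

f = (1/2)^(τ/t½) = (1/2)^(7/17) ≈ 0.7517.
C₀ = D/Vd = 812/99 ≈ 8.202 μg/mL.
Before the 4th dose, 3 doses have been given. Superposition: Cmin = C₀·(f + f² + … + f^3).
≈ 8.202 × (0.7517 + 0.5651 + 0.4248) ≈ 8.202 × 1.7416 ≈ 14.285 μg/mL.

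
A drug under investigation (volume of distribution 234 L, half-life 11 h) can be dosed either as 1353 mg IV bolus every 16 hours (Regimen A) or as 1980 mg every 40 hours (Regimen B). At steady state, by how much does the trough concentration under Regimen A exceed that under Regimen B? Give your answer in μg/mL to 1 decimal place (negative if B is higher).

2.6 μg/mL

Regimen A: f = (1/2)^(16/11) ≈ 0.3649; Cmin,ss = (1353/234)·f/(1−f) ≈ 3.322 μg/mL.
Regimen B: f = (1/2)^(40/11) ≈ 0.0804; Cmin,ss = (1980/234)·f/(1−f) ≈ 0.740 μg/mL.
Difference ≈ 3.322 − 0.740 ≈ 2.582 μg/mL.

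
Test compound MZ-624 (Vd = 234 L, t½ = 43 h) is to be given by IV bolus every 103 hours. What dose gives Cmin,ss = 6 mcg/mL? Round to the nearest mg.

5983 mg

τ/t½ = 103/43 ≈ 2.3953, so f = (1/2)^(103/43) ≈ 0.190076.
Cmin,ss = (D/Vd)·f/(1−f), so D = Cmin,ss·Vd·(1−f)/f.
D = 6 × 234 × (1−f)/f ≈ 6 × 234 × 4.26105 ≈ 5982.51 mg.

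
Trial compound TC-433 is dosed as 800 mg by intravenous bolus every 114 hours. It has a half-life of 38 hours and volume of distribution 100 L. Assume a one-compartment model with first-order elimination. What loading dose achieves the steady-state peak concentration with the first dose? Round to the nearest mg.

914 mg

f = (1/2)^(114/38) ≈ 0.125000; accumulation ratio R = 1/(1−f) ≈ 1.14286.
Loading dose to hit Cmax,ss on first dose: D_load = D_maint·R ≈ 800 × 1.14286 ≈ 914.29 mg.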